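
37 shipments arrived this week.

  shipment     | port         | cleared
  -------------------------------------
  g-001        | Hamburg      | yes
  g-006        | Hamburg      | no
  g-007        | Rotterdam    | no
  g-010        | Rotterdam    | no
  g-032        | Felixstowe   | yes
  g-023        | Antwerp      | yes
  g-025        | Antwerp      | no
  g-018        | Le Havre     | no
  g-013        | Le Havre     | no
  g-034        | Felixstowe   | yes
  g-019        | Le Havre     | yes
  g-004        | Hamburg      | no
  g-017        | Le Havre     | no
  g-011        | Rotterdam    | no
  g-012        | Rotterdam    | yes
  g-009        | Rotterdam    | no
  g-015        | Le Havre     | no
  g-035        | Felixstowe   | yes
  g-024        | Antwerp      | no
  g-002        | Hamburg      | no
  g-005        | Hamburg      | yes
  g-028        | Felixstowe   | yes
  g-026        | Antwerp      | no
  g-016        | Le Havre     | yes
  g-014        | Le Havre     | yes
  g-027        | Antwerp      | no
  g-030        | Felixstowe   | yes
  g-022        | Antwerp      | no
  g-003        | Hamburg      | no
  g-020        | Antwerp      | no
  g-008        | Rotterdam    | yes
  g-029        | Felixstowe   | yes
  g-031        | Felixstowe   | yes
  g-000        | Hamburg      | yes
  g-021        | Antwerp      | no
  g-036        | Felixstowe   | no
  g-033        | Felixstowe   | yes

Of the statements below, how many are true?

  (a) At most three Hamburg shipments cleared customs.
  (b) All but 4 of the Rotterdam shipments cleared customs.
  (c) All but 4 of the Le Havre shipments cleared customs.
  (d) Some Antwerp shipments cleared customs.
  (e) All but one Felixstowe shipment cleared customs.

(a) Hamburg: |A| = 7, |A ∩ B| = 3; needs |A ∩ B| ≤ 3 — true.
(b) Rotterdam: |A| = 6, |A ∩ B| = 2; needs |A ∖ B| = 4 — true.
(c) Le Havre: |A| = 7, |A ∩ B| = 3; needs |A ∖ B| = 4 — true.
(d) Antwerp: |A| = 8, |A ∩ B| = 1; needs A ∩ B ≠ ∅ (|A ∩ B| ≥ 1) — true.
(e) Felixstowe: |A| = 9, |A ∩ B| = 8; needs |A ∖ B| = 1 — true.

5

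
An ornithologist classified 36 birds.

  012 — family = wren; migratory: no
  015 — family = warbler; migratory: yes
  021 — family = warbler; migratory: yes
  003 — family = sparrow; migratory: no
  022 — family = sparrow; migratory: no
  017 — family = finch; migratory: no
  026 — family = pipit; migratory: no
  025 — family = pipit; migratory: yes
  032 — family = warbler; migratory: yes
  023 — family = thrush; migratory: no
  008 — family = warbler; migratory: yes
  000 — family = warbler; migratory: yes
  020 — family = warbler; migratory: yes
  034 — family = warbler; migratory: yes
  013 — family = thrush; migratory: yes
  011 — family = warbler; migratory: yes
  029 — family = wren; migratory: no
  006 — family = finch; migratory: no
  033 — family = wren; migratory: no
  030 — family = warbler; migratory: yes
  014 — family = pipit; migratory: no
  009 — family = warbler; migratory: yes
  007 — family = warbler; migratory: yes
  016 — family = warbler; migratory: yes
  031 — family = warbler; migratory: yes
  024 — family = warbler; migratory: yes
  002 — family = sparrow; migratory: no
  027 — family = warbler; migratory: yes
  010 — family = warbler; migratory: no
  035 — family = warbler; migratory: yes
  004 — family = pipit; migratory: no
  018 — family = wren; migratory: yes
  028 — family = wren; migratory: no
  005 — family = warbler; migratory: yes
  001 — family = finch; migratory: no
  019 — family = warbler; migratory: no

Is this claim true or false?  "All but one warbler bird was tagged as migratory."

Truth condition: |A ∖ B| = 1.
|A| = 19, |A ∩ B| = 17, |A ∖ B| = 2.
|A ∖ B| = 2, so the statement is false.

False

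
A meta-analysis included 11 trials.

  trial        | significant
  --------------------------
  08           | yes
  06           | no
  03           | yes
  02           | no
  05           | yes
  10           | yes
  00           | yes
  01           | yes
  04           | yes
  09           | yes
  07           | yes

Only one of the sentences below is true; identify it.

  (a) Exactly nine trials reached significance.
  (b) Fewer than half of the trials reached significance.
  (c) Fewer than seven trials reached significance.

(a)

|A| = 11, |A ∩ B| = 9, |A ∖ B| = 2.
(a) requires |A ∩ B| = 9: true.
(b) requires |A ∩ B| < |A ∖ B|: false.
(c) requires |A ∩ B| < 7: false.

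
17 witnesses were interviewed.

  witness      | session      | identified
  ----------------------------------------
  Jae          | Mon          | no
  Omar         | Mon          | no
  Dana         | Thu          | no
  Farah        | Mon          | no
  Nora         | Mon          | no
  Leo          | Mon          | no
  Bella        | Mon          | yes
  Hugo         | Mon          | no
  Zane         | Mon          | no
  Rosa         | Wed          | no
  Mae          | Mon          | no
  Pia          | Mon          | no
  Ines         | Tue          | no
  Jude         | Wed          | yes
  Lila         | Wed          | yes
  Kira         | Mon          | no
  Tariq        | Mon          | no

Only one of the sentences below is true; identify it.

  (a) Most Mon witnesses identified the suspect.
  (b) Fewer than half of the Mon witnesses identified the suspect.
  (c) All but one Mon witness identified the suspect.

|A| = 12, |A ∩ B| = 1, |A ∖ B| = 11.
(a) requires |A ∩ B| > |A ∖ B|: false.
(b) requires |A ∩ B| < |A ∖ B|: true.
(c) requires |A ∖ B| = 1: false.

(b)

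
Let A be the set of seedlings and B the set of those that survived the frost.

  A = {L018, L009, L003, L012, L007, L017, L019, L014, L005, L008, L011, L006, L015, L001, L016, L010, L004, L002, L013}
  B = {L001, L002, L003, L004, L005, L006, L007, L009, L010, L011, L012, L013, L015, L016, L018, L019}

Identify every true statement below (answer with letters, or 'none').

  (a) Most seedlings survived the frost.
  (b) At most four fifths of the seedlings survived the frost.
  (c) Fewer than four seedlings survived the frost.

(a)

|A| = 19, |A ∩ B| = 16, |A ∖ B| = 3.
(a) |A ∩ B| > |A ∖ B|: holds.
(b) |A ∩ B| / |A| ≤ 4/5: fails.
(c) |A ∩ B| < 4: fails.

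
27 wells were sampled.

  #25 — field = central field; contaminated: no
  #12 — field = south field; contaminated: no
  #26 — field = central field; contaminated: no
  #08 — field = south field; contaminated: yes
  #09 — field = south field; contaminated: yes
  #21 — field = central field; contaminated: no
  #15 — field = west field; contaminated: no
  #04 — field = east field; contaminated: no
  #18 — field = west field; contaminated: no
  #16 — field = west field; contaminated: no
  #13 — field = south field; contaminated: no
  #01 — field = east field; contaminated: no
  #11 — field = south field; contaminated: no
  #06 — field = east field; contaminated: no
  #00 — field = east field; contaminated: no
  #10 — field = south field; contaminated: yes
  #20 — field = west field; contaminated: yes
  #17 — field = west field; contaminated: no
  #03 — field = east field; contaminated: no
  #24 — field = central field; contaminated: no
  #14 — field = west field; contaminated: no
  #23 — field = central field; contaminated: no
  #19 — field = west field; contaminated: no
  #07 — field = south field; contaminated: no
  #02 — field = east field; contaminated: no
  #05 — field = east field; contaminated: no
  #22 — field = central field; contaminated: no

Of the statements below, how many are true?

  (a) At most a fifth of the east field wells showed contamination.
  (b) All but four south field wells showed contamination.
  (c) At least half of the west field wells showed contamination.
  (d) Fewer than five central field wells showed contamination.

(a) east field: |A| = 7, |A ∩ B| = 0; needs |A ∩ B| / |A| ≤ 1/5 — true.
(b) south field: |A| = 7, |A ∩ B| = 3; needs |A ∖ B| = 4 — true.
(c) west field: |A| = 7, |A ∩ B| = 1; needs |A ∩ B| ≥ |A ∖ B| — false.
(d) central field: |A| = 6, |A ∩ B| = 0; needs |A ∩ B| < 5 — true.

3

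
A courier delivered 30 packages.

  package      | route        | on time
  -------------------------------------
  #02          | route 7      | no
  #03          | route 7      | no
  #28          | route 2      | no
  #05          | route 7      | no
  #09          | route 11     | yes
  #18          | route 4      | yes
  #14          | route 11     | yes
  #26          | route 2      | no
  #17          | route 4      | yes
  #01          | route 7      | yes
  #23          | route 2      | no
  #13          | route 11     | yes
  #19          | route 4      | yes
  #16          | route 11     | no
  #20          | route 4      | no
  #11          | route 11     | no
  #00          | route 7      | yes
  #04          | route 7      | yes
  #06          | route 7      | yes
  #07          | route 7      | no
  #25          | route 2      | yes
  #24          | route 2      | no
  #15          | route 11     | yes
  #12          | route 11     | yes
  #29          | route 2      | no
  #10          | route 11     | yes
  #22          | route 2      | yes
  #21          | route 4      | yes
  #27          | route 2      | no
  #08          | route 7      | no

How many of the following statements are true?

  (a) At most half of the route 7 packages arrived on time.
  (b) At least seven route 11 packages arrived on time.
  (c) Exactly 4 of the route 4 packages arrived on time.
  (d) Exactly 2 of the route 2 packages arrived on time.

(a) route 7: |A| = 9, |A ∩ B| = 4; needs |A ∩ B| ≤ |A ∖ B| — true.
(b) route 11: |A| = 8, |A ∩ B| = 6; needs |A ∩ B| ≥ 7 — false.
(c) route 4: |A| = 5, |A ∩ B| = 4; needs |A ∩ B| = 4 — true.
(d) route 2: |A| = 8, |A ∩ B| = 2; needs |A ∩ B| = 2 — true.

3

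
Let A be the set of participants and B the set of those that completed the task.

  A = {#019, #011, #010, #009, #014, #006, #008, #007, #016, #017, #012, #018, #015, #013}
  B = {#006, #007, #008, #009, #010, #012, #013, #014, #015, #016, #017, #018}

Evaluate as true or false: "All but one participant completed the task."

Truth condition: |A ∖ B| = 1.
A (the restrictor) = {#019, #011, #010, #009, #014, #006, #008, #007, #016, #017, #012, #018, #015, #013}, |A| = 14.
A ∖ B = {#019, #011}, so |A ∖ B| = 2.
|A ∖ B| = 2, so the statement is false.

False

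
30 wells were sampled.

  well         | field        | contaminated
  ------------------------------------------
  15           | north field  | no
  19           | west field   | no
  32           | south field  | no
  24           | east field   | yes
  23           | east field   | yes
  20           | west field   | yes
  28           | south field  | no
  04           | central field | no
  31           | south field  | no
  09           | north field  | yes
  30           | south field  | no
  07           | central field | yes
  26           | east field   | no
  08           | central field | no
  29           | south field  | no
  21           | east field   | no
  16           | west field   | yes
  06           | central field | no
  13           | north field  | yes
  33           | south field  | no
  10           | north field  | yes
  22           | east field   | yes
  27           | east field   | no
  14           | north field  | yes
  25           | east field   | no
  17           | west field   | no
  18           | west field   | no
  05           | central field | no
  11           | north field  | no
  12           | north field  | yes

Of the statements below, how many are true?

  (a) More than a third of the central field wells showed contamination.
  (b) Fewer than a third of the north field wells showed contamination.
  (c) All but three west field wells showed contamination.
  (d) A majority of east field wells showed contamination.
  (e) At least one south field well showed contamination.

1

(a) central field: |A| = 5, |A ∩ B| = 1; needs |A ∩ B| / |A| > 1/3 — false.
(b) north field: |A| = 7, |A ∩ B| = 5; needs |A ∩ B| / |A| < 1/3 — false.
(c) west field: |A| = 5, |A ∩ B| = 2; needs |A ∖ B| = 3 — true.
(d) east field: |A| = 7, |A ∩ B| = 3; needs |A ∩ B| > |A ∖ B| — false.
(e) south field: |A| = 6, |A ∩ B| = 0; needs A ∩ B ≠ ∅ (|A ∩ B| ≥ 1) — false.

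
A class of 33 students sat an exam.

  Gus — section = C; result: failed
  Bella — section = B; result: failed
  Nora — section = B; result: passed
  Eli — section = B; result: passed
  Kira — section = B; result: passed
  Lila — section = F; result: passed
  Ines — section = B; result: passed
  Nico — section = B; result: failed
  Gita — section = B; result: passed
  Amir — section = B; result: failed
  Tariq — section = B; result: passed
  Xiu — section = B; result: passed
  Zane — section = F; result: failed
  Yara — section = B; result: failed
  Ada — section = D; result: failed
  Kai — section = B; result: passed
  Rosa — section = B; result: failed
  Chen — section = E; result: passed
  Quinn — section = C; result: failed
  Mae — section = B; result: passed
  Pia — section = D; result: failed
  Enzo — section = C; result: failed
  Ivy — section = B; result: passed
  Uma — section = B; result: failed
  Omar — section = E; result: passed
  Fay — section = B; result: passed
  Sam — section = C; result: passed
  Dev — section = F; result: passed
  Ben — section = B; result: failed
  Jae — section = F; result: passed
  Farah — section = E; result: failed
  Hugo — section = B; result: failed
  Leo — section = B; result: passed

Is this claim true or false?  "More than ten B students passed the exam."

True

The determiner here denotes the relation: |A ∩ B| > 10.
|A| = 20, |A ∩ B| = 12, |A ∖ B| = 8.
|A ∩ B| = 12, so the statement is true.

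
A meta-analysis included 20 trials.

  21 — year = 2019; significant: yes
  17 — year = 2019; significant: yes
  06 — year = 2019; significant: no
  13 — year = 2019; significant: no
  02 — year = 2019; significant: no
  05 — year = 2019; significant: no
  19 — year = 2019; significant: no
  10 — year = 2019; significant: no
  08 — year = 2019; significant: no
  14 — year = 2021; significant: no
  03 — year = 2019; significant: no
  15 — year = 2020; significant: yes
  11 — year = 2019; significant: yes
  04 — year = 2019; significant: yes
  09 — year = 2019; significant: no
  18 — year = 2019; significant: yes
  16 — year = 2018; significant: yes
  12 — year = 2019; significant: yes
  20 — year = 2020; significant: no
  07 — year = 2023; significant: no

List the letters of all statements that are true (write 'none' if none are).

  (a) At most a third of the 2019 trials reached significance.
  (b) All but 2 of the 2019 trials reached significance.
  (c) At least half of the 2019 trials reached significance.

none

|A| = 15, |A ∩ B| = 6, |A ∖ B| = 9.
(a) |A ∩ B| / |A| ≤ 1/3: fails.
(b) |A ∖ B| = 2: fails.
(c) |A ∩ B| ≥ |A ∖ B|: fails.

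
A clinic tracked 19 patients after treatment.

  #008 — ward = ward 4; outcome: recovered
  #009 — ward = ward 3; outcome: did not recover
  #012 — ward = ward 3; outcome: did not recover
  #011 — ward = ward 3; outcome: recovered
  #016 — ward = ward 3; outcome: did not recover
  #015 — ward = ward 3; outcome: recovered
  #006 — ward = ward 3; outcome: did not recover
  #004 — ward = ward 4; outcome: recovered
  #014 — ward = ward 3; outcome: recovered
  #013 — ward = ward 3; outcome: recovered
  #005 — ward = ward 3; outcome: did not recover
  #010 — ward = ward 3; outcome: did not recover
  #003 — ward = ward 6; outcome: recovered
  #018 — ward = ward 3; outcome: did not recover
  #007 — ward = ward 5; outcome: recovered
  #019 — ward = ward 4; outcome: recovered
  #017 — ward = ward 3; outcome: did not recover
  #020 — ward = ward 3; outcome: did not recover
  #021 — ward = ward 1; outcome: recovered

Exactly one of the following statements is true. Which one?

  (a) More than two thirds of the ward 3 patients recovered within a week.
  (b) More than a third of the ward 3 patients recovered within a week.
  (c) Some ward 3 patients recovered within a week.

|A| = 13, |A ∩ B| = 4, |A ∖ B| = 9.
(a) requires |A ∩ B| / |A| > 2/3: false.
(b) requires |A ∩ B| / |A| > 1/3: false.
(c) requires A ∩ B ≠ ∅ (|A ∩ B| ≥ 1): true.

(c)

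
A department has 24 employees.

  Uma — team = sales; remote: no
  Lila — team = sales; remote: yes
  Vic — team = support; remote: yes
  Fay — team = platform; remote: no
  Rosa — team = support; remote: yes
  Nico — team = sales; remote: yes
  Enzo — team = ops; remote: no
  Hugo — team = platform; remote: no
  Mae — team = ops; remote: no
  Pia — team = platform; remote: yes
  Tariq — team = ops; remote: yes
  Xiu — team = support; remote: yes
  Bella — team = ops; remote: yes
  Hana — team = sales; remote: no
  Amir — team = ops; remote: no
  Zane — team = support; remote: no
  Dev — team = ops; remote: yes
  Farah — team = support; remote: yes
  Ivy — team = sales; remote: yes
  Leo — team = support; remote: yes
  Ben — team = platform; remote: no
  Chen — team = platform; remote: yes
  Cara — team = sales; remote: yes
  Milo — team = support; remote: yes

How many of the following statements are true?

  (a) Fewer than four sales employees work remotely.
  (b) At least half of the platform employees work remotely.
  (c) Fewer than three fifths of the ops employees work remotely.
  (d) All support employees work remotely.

(a) sales: |A| = 6, |A ∩ B| = 4; needs |A ∩ B| < 4 — false.
(b) platform: |A| = 5, |A ∩ B| = 2; needs |A ∩ B| ≥ |A ∖ B| — false.
(c) ops: |A| = 6, |A ∩ B| = 3; needs |A ∩ B| / |A| < 3/5 — true.
(d) support: |A| = 7, |A ∩ B| = 6; needs A ⊆ B, i.e. every element of A is in B (|A ∖ B| = 0) — false.

1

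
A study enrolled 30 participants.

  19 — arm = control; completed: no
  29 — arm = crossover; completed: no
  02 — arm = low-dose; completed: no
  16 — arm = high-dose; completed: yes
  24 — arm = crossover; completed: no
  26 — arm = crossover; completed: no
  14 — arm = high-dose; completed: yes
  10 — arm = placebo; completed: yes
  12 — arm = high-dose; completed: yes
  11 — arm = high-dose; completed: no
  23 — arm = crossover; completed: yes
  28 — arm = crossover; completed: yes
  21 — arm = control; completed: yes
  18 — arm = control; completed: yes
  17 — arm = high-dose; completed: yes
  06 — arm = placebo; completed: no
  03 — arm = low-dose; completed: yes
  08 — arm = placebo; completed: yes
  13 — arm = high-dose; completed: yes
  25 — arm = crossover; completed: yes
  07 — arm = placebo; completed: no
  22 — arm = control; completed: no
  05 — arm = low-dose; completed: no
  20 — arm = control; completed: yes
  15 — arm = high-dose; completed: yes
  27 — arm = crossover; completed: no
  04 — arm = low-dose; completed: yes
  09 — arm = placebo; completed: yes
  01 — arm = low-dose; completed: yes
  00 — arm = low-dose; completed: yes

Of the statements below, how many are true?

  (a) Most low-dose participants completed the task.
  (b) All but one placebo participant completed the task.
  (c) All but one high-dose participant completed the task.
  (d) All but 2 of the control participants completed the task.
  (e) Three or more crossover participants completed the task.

(a) low-dose: |A| = 6, |A ∩ B| = 4; needs |A ∩ B| > |A ∖ B| — true.
(b) placebo: |A| = 5, |A ∩ B| = 3; needs |A ∖ B| = 1 — false.
(c) high-dose: |A| = 7, |A ∩ B| = 6; needs |A ∖ B| = 1 — true.
(d) control: |A| = 5, |A ∩ B| = 3; needs |A ∖ B| = 2 — true.
(e) crossover: |A| = 7, |A ∩ B| = 3; needs |A ∩ B| ≥ 3 — true.

4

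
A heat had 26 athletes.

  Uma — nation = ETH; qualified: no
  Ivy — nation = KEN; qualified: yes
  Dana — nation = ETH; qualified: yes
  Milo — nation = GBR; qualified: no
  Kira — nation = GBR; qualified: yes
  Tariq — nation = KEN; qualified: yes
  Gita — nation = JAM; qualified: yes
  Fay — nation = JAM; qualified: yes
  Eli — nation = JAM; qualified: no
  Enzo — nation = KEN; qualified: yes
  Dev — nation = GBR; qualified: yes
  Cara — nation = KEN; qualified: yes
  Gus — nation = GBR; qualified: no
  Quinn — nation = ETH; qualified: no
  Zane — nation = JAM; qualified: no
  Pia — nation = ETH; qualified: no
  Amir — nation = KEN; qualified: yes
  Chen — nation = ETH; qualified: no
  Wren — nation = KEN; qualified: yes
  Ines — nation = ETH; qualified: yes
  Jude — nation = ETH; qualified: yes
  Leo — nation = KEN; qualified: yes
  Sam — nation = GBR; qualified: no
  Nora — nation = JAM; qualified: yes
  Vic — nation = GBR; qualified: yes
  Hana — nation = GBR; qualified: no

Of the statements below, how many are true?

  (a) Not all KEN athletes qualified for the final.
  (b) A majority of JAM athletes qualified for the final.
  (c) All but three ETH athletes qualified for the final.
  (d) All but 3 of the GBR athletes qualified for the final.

(a) KEN: |A| = 7, |A ∩ B| = 7; needs A ⊄ B (|A ∖ B| ≥ 1) — false.
(b) JAM: |A| = 5, |A ∩ B| = 3; needs |A ∩ B| > |A ∖ B| — true.
(c) ETH: |A| = 7, |A ∩ B| = 3; needs |A ∖ B| = 3 — false.
(d) GBR: |A| = 7, |A ∩ B| = 3; needs |A ∖ B| = 3 — false.

1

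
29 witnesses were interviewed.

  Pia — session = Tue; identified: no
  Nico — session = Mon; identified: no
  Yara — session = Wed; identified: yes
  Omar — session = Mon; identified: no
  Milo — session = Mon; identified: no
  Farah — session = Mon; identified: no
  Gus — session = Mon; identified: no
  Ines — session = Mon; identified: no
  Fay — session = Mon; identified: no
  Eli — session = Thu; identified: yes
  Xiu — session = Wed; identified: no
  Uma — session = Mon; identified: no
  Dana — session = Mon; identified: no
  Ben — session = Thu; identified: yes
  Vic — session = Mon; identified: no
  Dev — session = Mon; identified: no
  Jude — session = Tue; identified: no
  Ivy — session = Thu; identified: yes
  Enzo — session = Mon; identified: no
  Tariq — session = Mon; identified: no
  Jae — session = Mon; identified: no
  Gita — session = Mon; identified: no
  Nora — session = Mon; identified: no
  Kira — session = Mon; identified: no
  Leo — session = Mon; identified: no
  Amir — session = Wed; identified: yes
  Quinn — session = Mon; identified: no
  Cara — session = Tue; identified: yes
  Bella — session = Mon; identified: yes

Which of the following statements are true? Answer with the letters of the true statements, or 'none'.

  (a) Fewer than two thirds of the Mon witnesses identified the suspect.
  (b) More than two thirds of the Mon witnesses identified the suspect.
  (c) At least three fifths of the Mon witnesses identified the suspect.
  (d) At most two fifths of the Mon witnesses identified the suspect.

|A| = 20, |A ∩ B| = 1, |A ∖ B| = 19.
(a) |A ∩ B| / |A| < 2/3: holds.
(b) |A ∩ B| / |A| > 2/3: fails.
(c) |A ∩ B| / |A| ≥ 3/5: fails.
(d) |A ∩ B| / |A| ≤ 2/5: holds.

(a), (d)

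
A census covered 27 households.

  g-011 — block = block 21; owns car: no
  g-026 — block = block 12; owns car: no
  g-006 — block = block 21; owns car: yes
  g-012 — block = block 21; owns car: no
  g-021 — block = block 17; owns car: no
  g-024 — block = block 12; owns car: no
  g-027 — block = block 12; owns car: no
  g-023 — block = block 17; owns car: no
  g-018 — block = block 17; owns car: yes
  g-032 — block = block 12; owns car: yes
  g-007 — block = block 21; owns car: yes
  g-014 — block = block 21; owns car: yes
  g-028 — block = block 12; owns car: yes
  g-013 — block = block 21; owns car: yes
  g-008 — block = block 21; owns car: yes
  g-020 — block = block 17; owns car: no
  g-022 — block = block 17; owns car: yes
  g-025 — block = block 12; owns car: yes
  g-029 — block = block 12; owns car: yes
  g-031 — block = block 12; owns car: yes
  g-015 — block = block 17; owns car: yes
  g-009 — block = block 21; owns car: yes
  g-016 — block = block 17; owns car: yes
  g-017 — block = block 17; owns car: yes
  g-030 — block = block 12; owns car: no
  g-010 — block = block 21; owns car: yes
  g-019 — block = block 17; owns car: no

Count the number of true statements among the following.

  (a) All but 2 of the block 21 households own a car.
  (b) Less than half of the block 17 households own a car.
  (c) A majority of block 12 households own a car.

2

(a) block 21: |A| = 9, |A ∩ B| = 7; needs |A ∖ B| = 2 — true.
(b) block 17: |A| = 9, |A ∩ B| = 5; needs |A ∩ B| < |A ∖ B| — false.
(c) block 12: |A| = 9, |A ∩ B| = 5; needs |A ∩ B| > |A ∖ B| — true.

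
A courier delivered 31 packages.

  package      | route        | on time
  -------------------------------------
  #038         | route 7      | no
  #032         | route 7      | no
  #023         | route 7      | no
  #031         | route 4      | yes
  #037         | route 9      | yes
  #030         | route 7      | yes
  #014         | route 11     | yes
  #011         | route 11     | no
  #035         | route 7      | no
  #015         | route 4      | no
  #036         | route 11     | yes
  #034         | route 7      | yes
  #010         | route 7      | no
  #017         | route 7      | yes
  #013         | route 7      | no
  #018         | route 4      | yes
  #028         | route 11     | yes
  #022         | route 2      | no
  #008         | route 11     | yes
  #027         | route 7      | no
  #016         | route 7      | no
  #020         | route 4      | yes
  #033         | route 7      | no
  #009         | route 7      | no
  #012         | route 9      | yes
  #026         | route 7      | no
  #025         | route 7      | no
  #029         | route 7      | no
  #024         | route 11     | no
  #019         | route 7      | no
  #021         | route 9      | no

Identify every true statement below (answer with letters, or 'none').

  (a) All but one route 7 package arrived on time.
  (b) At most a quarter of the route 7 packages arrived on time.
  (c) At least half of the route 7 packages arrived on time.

|A| = 17, |A ∩ B| = 3, |A ∖ B| = 14.
(a) |A ∖ B| = 1: fails.
(b) |A ∩ B| / |A| ≤ 1/4: holds.
(c) |A ∩ B| ≥ |A ∖ B|: fails.

(b)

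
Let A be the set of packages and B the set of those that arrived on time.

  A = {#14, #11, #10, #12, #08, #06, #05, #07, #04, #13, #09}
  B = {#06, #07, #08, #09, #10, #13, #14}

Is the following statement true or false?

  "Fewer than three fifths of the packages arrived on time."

False

'Fewer than three fifths of the packages arrived on time' holds iff |A ∩ B| / |A| < 3/5.
A (the restrictor) = {#14, #11, #10, #12, #08, #06, #05, #07, #04, #13, #09}, |A| = 11.
A ∩ B = {#14, #10, #08, #06, #07, #13, #09}, so |A ∩ B| = 7.
A ∖ B = {#11, #12, #05, #04}, so |A ∖ B| = 4.
|A ∩ B|/|A| = 7/11, so the statement is false.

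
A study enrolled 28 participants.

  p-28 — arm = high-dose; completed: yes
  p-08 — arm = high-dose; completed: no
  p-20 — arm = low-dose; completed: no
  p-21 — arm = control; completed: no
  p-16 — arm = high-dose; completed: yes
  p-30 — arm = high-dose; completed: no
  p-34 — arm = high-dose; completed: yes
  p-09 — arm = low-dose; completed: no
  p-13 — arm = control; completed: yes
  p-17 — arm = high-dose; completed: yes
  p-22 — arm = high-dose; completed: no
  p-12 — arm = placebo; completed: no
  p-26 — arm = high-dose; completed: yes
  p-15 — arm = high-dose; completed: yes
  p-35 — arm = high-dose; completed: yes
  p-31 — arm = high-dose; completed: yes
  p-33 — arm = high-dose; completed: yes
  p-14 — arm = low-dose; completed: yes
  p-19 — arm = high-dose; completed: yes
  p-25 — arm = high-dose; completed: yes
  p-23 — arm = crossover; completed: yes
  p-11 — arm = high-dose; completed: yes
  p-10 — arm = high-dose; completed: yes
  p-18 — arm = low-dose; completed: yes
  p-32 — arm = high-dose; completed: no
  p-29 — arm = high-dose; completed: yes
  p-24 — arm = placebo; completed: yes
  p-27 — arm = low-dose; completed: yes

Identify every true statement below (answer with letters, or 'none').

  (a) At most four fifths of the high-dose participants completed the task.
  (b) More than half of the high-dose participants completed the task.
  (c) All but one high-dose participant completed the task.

(a), (b)

|A| = 18, |A ∩ B| = 14, |A ∖ B| = 4.
(a) |A ∩ B| / |A| ≤ 4/5: holds.
(b) |A ∩ B| > |A ∖ B|: holds.
(c) |A ∖ B| = 1: fails.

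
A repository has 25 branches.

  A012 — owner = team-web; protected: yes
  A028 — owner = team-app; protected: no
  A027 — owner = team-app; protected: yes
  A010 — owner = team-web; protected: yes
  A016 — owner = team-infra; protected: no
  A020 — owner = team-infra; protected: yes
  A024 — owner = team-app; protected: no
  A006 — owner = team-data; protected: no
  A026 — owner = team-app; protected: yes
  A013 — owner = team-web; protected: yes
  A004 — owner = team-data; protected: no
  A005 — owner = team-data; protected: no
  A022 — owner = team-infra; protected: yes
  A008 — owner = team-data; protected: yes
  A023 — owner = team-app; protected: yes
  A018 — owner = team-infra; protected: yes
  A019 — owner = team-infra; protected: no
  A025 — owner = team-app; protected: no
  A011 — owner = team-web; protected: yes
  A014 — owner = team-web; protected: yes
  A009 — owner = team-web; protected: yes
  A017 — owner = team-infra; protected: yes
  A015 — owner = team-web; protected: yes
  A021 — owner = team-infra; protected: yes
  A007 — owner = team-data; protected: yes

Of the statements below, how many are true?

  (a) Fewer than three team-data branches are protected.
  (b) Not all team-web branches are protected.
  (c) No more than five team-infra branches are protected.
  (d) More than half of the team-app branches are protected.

2

(a) team-data: |A| = 5, |A ∩ B| = 2; needs |A ∩ B| < 3 — true.
(b) team-web: |A| = 7, |A ∩ B| = 7; needs A ⊄ B (|A ∖ B| ≥ 1) — false.
(c) team-infra: |A| = 7, |A ∩ B| = 5; needs |A ∩ B| ≤ 5 — true.
(d) team-app: |A| = 6, |A ∩ B| = 3; needs |A ∩ B| > |A ∖ B| — false.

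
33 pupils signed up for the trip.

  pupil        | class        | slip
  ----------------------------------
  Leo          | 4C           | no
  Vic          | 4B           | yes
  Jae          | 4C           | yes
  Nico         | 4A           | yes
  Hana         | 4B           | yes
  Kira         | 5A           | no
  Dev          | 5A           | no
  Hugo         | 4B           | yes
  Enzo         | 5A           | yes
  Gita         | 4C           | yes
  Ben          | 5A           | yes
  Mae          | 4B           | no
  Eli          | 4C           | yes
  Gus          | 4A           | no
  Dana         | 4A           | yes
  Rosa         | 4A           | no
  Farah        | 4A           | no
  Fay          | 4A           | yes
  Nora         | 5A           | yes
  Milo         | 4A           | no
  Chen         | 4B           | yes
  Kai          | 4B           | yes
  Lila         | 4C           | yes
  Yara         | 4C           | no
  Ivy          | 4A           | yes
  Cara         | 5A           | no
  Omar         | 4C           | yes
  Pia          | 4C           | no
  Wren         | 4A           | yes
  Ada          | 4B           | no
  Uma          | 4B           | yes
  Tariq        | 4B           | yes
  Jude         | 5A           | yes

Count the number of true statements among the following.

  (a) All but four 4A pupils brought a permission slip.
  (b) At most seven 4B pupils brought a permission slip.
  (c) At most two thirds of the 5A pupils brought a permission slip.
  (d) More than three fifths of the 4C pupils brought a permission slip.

4

(a) 4A: |A| = 9, |A ∩ B| = 5; needs |A ∖ B| = 4 — true.
(b) 4B: |A| = 9, |A ∩ B| = 7; needs |A ∩ B| ≤ 7 — true.
(c) 5A: |A| = 7, |A ∩ B| = 4; needs |A ∩ B| / |A| ≤ 2/3 — true.
(d) 4C: |A| = 8, |A ∩ B| = 5; needs |A ∩ B| / |A| > 3/5 — true.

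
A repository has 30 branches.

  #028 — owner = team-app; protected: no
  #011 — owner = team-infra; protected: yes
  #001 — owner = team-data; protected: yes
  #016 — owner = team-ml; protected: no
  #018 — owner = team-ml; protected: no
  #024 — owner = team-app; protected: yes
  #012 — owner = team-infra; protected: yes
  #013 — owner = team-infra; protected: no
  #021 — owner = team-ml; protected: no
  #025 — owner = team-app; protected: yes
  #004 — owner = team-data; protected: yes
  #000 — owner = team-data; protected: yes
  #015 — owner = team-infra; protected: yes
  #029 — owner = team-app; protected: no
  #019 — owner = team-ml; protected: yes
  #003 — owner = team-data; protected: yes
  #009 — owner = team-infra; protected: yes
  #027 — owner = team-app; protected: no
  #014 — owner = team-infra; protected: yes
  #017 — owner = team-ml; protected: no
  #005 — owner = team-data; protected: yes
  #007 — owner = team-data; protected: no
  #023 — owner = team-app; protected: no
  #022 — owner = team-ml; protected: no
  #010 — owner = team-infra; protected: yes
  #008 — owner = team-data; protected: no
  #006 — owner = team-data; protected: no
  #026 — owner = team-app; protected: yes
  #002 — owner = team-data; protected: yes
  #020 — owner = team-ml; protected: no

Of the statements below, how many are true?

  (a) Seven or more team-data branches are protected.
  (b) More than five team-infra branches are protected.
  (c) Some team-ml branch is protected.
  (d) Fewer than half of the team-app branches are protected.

3

(a) team-data: |A| = 9, |A ∩ B| = 6; needs |A ∩ B| ≥ 7 — false.
(b) team-infra: |A| = 7, |A ∩ B| = 6; needs |A ∩ B| > 5 — true.
(c) team-ml: |A| = 7, |A ∩ B| = 1; needs A ∩ B ≠ ∅ (|A ∩ B| ≥ 1) — true.
(d) team-app: |A| = 7, |A ∩ B| = 3; needs |A ∩ B| < |A ∖ B| — true.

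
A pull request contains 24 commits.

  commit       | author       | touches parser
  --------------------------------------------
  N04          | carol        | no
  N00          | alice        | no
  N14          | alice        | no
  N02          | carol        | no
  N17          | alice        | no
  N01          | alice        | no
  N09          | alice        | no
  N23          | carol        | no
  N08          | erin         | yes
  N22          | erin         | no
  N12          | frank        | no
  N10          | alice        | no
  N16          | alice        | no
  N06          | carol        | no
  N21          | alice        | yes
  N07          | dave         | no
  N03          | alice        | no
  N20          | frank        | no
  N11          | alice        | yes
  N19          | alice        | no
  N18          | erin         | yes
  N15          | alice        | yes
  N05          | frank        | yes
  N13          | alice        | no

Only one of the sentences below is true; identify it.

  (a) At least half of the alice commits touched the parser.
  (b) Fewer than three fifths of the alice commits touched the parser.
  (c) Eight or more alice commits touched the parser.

(b)

|A| = 13, |A ∩ B| = 3, |A ∖ B| = 10.
(a) requires |A ∩ B| ≥ |A ∖ B|: false.
(b) requires |A ∩ B| / |A| < 3/5: true.
(c) requires |A ∩ B| ≥ 8: false.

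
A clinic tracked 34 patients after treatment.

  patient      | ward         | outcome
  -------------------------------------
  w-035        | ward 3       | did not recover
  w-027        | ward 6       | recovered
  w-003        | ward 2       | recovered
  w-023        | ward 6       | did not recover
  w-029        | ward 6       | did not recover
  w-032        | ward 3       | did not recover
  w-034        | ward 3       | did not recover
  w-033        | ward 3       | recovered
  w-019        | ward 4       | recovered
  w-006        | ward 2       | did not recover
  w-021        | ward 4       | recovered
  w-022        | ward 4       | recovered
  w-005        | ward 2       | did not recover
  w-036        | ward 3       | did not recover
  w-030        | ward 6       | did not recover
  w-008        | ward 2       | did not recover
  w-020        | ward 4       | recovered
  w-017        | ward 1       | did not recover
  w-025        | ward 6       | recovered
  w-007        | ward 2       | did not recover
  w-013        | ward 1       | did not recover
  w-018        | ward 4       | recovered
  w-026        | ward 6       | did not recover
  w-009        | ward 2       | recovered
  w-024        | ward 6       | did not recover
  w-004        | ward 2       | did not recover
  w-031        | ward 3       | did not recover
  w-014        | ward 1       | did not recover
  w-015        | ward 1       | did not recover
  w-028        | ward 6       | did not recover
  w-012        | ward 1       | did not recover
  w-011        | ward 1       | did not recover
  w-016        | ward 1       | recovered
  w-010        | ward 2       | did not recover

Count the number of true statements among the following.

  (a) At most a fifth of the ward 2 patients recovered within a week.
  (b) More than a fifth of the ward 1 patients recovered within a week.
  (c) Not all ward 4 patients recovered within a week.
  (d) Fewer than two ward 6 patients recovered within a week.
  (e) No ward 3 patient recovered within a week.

0

(a) ward 2: |A| = 8, |A ∩ B| = 2; needs |A ∩ B| / |A| ≤ 1/5 — false.
(b) ward 1: |A| = 7, |A ∩ B| = 1; needs |A ∩ B| / |A| > 1/5 — false.
(c) ward 4: |A| = 5, |A ∩ B| = 5; needs A ⊄ B (|A ∖ B| ≥ 1) — false.
(d) ward 6: |A| = 8, |A ∩ B| = 2; needs |A ∩ B| < 2 — false.
(e) ward 3: |A| = 6, |A ∩ B| = 1; needs A ∩ B = ∅ (|A ∩ B| = 0) — false.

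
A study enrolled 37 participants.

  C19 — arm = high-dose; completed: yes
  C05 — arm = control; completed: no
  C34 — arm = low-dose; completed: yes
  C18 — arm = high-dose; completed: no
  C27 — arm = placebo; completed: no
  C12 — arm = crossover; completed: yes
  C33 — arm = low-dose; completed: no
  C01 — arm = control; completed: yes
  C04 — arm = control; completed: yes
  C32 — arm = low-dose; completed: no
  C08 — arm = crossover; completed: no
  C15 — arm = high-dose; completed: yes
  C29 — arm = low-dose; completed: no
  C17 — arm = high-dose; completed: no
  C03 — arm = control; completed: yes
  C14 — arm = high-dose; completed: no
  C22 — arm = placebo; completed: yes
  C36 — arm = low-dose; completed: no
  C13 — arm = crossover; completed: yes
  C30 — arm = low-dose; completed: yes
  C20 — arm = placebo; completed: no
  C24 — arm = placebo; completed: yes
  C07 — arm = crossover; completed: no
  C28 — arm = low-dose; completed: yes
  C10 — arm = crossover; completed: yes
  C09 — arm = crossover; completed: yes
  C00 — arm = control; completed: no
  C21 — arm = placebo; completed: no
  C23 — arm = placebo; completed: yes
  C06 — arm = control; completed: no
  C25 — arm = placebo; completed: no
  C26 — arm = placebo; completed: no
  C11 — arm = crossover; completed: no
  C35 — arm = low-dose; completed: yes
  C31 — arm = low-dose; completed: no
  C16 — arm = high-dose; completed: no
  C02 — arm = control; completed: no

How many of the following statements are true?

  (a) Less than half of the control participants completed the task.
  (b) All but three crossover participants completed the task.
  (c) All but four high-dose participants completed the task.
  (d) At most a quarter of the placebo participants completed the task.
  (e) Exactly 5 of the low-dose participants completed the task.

3

(a) control: |A| = 7, |A ∩ B| = 3; needs |A ∩ B| < |A ∖ B| — true.
(b) crossover: |A| = 7, |A ∩ B| = 4; needs |A ∖ B| = 3 — true.
(c) high-dose: |A| = 6, |A ∩ B| = 2; needs |A ∖ B| = 4 — true.
(d) placebo: |A| = 8, |A ∩ B| = 3; needs |A ∩ B| / |A| ≤ 1/4 — false.
(e) low-dose: |A| = 9, |A ∩ B| = 4; needs |A ∩ B| = 5 — false.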